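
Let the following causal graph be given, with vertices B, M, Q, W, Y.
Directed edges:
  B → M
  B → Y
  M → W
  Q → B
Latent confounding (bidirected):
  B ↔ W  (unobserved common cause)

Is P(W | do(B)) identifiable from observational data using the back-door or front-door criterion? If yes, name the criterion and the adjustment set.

desc(B)\{B}={M,W,Y}; candidates ⊆ {Q}.
B↔W: latent back-door arc(s) into B.
size 0: {}; under {} B still reaches {Q,W} ∋ W.
size 1: {Q}; under {Q} B still reaches {W} ∋ W.
B↔W cannot be blocked by any observed set — no back-door set.
{M}: (i) intercepts every directed B→W path; (ii) no back-door B→{M}; (iii) {B} blocks every back-door {M}→W. Front-door holds.
P(W|do(B)) = Σ_{M} P(M|B) Σ_{B'} P(W|M,B')P(B').

P(W|do(B)): frontdoor, adjust for {M}.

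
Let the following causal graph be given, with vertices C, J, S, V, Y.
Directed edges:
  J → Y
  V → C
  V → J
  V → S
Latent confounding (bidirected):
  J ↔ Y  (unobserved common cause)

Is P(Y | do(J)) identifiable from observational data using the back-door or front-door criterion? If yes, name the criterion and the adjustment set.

P(Y|do(J)): not identifiable (no BD/FD set).

desc(J)\{J}={Y}; candidates ⊆ {C,S,V}.
J↔Y: latent back-door arc(s) into J.
size 0: {}; under {} J still reaches {C,S,V,Y} ∋ Y.
size 1: {C}, {S}, {V}; under {C} J still reaches {S,V,Y} ∋ Y.
size 2: {C,S}, {C,V}, {S,V}; under {C,S} J still reaches {V,Y} ∋ Y.
J↔Y cannot be blocked by any observed set — no back-door set.
No mediator lies on a directed J→…→Y path.
Neither criterion identifies P(Y|do(J)) in this graph.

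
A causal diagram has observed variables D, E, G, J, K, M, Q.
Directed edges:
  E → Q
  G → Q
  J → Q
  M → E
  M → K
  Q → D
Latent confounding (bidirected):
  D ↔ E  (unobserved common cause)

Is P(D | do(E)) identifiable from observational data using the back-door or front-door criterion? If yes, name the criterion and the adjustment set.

P(D|do(E)): frontdoor, adjust for {Q}.

desc(E)\{E}={D,Q}; candidates ⊆ {G,J,K,M}.
E↔D: latent back-door arc(s) into E.
size 0: {}; under {} E still reaches {D,K,M} ∋ D.
size 1: {G}, {J}, {K} …(+1); under {G} E still reaches {D,K,M} ∋ D.
size 2: {G,J}, {G,K}, {G,M} …(+3); under {G,J} E still reaches {D,K,M} ∋ D.
E↔D cannot be blocked by any observed set — no back-door set.
{Q}: (i) intercepts every directed E→D path; (ii) no back-door E→{Q}; (iii) {E} blocks every back-door {Q}→D. Front-door holds.
P(D|do(E)) = Σ_{Q} P(Q|E) Σ_{E'} P(D|Q,E')P(E').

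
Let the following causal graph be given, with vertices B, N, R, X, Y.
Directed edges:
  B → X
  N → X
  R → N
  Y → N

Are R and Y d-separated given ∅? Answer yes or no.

Yes — R ⊥ Y | ∅.

Bayes-Ball from R | ∅ reaches {N,X}.
Y ∉ reach(R|∅) ⇒ R ⊥ Y | ∅.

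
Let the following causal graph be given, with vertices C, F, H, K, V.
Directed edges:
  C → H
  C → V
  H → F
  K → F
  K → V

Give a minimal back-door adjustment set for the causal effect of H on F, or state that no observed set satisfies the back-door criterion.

H→F: minimal back-door set ∅.

desc(H)\{H}={F}; candidates ⊆ {C,K,V}.
∅: H⊥F given ∅ in G with H→· removed — back-door holds.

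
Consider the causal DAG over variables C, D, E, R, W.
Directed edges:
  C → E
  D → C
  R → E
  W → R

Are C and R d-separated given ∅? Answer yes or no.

Yes — C ⊥ R | ∅.

Bayes-Ball from C | ∅ reaches {D,E}.
R ∉ reach(C|∅) ⇒ C ⊥ R | ∅.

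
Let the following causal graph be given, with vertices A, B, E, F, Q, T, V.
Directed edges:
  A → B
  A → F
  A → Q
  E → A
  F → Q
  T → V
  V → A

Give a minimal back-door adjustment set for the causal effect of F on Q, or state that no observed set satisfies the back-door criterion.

desc(F)\{F}={Q}; candidates ⊆ {A,B,E,T,V}.
size 0: {}; under {} F still reaches {A,B,E,Q,T,V} ∋ Q.
{A}: F⊥Q given {A} in G with F→· removed — back-door holds.

F→Q: minimal back-door set {A}.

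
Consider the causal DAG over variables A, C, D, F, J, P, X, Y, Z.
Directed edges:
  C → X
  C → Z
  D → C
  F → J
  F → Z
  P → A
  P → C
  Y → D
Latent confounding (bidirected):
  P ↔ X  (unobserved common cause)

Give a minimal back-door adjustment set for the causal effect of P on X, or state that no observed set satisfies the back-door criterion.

P→X: no observed back-door set.

desc(P)\{P}={A,C,X,Z}; candidates ⊆ {D,F,J,Y}.
P↔X: latent back-door arc(s) into P.
size 0: {}; under {} P still reaches {X} ∋ X.
size 1: {D}, {F}, {J} …(+1); under {D} P still reaches {X} ∋ X.
size 2: {D,F}, {D,J}, {D,Y} …(+3); under {D,F} P still reaches {X} ∋ X.
P↔X cannot be blocked by any observed set — no back-door set.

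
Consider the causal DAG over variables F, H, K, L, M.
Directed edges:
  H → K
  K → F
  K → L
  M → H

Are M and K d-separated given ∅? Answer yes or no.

No — M and K are d-connected given ∅.

Bayes-Ball from M | ∅ reaches {F,H,K,L}.
K ∈ reach(M|∅) ⇒ M ⊥̸ K | ∅.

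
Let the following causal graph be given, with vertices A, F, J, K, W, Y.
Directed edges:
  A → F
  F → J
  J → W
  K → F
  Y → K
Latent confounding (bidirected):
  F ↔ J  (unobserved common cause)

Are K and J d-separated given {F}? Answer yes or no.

No — K and J are d-connected given {F}.

Bayes-Ball from K | {F} reaches {A,J,W,Y}.
J ∈ reach(K|{F}) ⇒ K ⊥̸ J | {F}.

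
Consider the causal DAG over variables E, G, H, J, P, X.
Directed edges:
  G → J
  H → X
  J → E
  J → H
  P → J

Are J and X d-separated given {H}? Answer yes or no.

Bayes-Ball from J | {H} reaches {E,G,P}.
X ∉ reach(J|{H}) ⇒ J ⊥ X | {H}.

Yes — J ⊥ X | {H}.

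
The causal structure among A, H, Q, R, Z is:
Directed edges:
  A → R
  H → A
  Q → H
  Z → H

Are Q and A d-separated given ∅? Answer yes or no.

Bayes-Ball from Q | ∅ reaches {A,H,R}.
A ∈ reach(Q|∅) ⇒ Q ⊥̸ A | ∅.

No — Q and A are d-connected given ∅.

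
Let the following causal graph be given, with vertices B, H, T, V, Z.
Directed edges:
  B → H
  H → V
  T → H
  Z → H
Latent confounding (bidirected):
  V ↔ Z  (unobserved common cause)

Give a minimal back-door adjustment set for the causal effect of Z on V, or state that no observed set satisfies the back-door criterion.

Z→V: no observed back-door set.

desc(Z)\{Z}={H,V}; candidates ⊆ {B,T}.
Z↔V: latent back-door arc(s) into Z.
size 0: {}; under {} Z still reaches {V} ∋ V.
size 1: {B}, {T}; under {B} Z still reaches {V} ∋ V.
size 2: {B,T}; under {B,T} Z still reaches {V} ∋ V.
Z↔V cannot be blocked by any observed set — no back-door set.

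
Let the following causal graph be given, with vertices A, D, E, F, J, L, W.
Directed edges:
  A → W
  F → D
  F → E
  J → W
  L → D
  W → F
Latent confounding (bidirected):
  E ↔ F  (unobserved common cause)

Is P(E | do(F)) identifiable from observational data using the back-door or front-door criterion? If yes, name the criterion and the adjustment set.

P(E|do(F)): not identifiable (no BD/FD set).

desc(F)\{F}={D,E}; candidates ⊆ {A,J,L,W}.
F↔E: latent back-door arc(s) into F.
size 0: {}; under {} F still reaches {A,E,J,W} ∋ E.
size 1: {A}, {J}, {L} …(+1); under {A} F still reaches {E,J,W} ∋ E.
size 2: {A,J}, {A,L}, {A,W} …(+3); under {A,J} F still reaches {E,W} ∋ E.
F↔E cannot be blocked by any observed set — no back-door set.
No mediator lies on a directed F→…→E path.
Neither criterion identifies P(E|do(F)) in this graph.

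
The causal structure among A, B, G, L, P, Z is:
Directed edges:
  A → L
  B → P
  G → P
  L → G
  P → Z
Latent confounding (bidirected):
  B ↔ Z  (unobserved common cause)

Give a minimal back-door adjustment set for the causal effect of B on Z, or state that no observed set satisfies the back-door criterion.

B→Z: no observed back-door set.

desc(B)\{B}={P,Z}; candidates ⊆ {A,G,L}.
B↔Z: latent back-door arc(s) into B.
size 0: {}; under {} B still reaches {Z} ∋ Z.
size 1: {A}, {G}, {L}; under {A} B still reaches {Z} ∋ Z.
size 2: {A,G}, {A,L}, {G,L}; under {A,G} B still reaches {Z} ∋ Z.
B↔Z cannot be blocked by any observed set — no back-door set.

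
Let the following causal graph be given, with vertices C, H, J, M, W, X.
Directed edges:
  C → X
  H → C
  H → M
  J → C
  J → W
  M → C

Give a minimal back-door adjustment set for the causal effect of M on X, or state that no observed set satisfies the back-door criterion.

M→X: minimal back-door set {H}.

desc(M)\{M}={C,X}; candidates ⊆ {H,J,W}.
size 0: {}; under {} M still reaches {C,H,X} ∋ X.
{H}: M⊥X given {H} in G with M→· removed — back-door holds.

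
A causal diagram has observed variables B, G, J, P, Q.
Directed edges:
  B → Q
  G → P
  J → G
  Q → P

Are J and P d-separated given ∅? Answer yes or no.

Bayes-Ball from J | ∅ reaches {G,P}.
P ∈ reach(J|∅) ⇒ J ⊥̸ P | ∅.

No — J and P are d-connected given ∅.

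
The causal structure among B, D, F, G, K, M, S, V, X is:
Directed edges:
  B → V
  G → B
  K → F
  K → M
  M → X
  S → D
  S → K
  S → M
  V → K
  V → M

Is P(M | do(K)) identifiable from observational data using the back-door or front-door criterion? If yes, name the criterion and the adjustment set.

P(M|do(K)): backdoor, adjust for {S, V}.

desc(K)\{K}={F,M,X}; candidates ⊆ {B,D,G,S,V}.
size 0: {}; under {} K still reaches {B,D,G,M,S,V,X} ∋ M.
size 1: {B}, {D}, {G} …(+2); under {B} K still reaches {D,M,S,V,X} ∋ M.
{S,V}: K⊥M given {S,V} in G with K→· removed — back-door holds.
P(M|do(K)) = Σ_{S,V} P(M|K,S,V)·P(S,V).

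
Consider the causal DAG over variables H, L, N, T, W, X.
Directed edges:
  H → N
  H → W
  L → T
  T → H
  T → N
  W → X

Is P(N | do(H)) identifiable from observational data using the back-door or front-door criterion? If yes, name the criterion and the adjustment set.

P(N|do(H)): backdoor, adjust for {T}.

desc(H)\{H}={N,W,X}; candidates ⊆ {L,T}.
size 0: {}; under {} H still reaches {L,N,T} ∋ N.
{T}: H⊥N given {T} in G with H→· removed — back-door holds.
P(N|do(H)) = Σ_{T} P(N|H,T)·P(T).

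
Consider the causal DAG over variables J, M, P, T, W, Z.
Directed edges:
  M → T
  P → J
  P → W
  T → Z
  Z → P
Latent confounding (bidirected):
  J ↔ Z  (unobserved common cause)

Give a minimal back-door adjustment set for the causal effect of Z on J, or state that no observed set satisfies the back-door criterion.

desc(Z)\{Z}={J,P,W}; candidates ⊆ {M,T}.
Z↔J: latent back-door arc(s) into Z.
size 0: {}; under {} Z still reaches {J,M,T} ∋ J.
size 1: {M}, {T}; under {M} Z still reaches {J,T} ∋ J.
size 2: {M,T}; under {M,T} Z still reaches {J} ∋ J.
Z↔J cannot be blocked by any observed set — no back-door set.

Z→J: no observed back-door set.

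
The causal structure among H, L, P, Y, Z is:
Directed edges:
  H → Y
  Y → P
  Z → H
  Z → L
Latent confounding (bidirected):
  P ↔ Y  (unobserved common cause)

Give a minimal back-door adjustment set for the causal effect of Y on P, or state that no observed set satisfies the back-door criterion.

Y→P: no observed back-door set.

desc(Y)\{Y}={P}; candidates ⊆ {H,L,Z}.
Y↔P: latent back-door arc(s) into Y.
size 0: {}; under {} Y still reaches {H,L,P,Z} ∋ P.
size 1: {H}, {L}, {Z}; under {H} Y still reaches {P} ∋ P.
size 2: {H,L}, {H,Z}, {L,Z}; under {H,L} Y still reaches {P} ∋ P.
Y↔P cannot be blocked by any observed set — no back-door set.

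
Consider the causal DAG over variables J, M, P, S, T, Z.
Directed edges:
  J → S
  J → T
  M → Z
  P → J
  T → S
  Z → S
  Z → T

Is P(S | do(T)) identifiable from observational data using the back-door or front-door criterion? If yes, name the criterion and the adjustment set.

desc(T)\{T}={S}; candidates ⊆ {J,M,P,Z}.
size 0: {}; under {} T still reaches {J,M,P,S,Z} ∋ S.
size 1: {J}, {M}, {P} …(+1); under {J} T still reaches {M,S,Z} ∋ S.
{J,Z}: T⊥S given {J,Z} in G with T→· removed — back-door holds.
P(S|do(T)) = Σ_{J,Z} P(S|T,J,Z)·P(J,Z).

P(S|do(T)): backdoor, adjust for {J, Z}.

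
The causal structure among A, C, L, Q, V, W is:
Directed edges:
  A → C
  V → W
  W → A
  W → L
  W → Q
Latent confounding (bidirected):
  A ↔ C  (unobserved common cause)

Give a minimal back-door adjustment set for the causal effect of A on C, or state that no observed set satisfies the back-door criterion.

A→C: no observed back-door set.

desc(A)\{A}={C}; candidates ⊆ {L,Q,V,W}.
A↔C: latent back-door arc(s) into A.
size 0: {}; under {} A still reaches {C,L,Q,V,W} ∋ C.
size 1: {L}, {Q}, {V} …(+1); under {L} A still reaches {C,Q,V,W} ∋ C.
size 2: {L,Q}, {L,V}, {L,W} …(+3); under {L,Q} A still reaches {C,V,W} ∋ C.
A↔C cannot be blocked by any observed set — no back-door set.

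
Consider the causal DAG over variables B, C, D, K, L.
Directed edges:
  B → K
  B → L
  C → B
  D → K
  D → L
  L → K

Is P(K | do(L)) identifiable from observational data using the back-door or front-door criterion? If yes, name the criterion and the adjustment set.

desc(L)\{L}={K}; candidates ⊆ {B,C,D}.
size 0: {}; under {} L still reaches {B,C,D,K} ∋ K.
size 1: {B}, {C}, {D}; under {B} L still reaches {D,K} ∋ K.
{B,D}: L⊥K given {B,D} in G with L→· removed — back-door holds.
P(K|do(L)) = Σ_{B,D} P(K|L,B,D)·P(B,D).

P(K|do(L)): backdoor, adjust for {B, D}.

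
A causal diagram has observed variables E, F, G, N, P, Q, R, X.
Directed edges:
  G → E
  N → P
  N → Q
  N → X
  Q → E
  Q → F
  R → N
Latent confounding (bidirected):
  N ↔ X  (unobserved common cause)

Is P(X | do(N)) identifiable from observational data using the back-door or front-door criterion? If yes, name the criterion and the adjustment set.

P(X|do(N)): not identifiable (no BD/FD set).

desc(N)\{N}={E,F,P,Q,X}; candidates ⊆ {G,R}.
N↔X: latent back-door arc(s) into N.
size 0: {}; under {} N still reaches {R,X} ∋ X.
size 1: {G}, {R}; under {G} N still reaches {R,X} ∋ X.
size 2: {G,R}; under {G,R} N still reaches {X} ∋ X.
N↔X cannot be blocked by any observed set — no back-door set.
No mediator lies on a directed N→…→X path.
Neither criterion identifies P(X|do(N)) in this graph.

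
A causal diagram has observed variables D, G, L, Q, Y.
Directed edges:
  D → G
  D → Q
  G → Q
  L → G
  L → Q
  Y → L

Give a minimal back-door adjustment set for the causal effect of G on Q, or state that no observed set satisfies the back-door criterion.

desc(G)\{G}={Q}; candidates ⊆ {D,L,Y}.
size 0: {}; under {} G still reaches {D,L,Q,Y} ∋ Q.
size 1: {D}, {L}, {Y}; under {D} G still reaches {L,Q,Y} ∋ Q.
{D,L}: G⊥Q given {D,L} in G with G→· removed — back-door holds.

G→Q: minimal back-door set {D, L}.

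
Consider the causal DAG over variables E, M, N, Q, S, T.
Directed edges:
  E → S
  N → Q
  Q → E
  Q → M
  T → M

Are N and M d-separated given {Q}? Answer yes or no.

Bayes-Ball from N | {Q} reaches ∅.
M ∉ reach(N|{Q}) ⇒ N ⊥ M | {Q}.

Yes — N ⊥ M | {Q}.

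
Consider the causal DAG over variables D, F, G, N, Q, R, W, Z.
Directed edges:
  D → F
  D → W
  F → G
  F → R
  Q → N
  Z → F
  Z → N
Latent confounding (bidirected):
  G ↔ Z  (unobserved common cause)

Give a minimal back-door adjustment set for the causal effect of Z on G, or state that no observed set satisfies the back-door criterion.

desc(Z)\{Z}={F,G,N,R}; candidates ⊆ {D,Q,W}.
Z↔G: latent back-door arc(s) into Z.
size 0: {}; under {} Z still reaches {G} ∋ G.
size 1: {D}, {Q}, {W}; under {D} Z still reaches {G} ∋ G.
size 2: {D,Q}, {D,W}, {Q,W}; under {D,Q} Z still reaches {G} ∋ G.
Z↔G cannot be blocked by any observed set — no back-door set.

Z→G: no observed back-door set.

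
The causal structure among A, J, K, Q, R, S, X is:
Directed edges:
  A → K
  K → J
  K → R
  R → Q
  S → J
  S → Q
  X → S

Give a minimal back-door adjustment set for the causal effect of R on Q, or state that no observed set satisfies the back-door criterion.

desc(R)\{R}={Q}; candidates ⊆ {A,J,K,S,X}.
∅: R⊥Q given ∅ in G with R→· removed — back-door holds.

R→Q: minimal back-door set ∅.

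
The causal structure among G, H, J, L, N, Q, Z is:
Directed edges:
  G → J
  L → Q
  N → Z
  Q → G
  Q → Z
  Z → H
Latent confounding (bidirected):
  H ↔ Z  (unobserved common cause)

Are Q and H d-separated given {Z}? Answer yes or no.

Bayes-Ball from Q | {Z} reaches {G,H,J,L,N}.
H ∈ reach(Q|{Z}) ⇒ Q ⊥̸ H | {Z}.

No — Q and H are d-connected given {Z}.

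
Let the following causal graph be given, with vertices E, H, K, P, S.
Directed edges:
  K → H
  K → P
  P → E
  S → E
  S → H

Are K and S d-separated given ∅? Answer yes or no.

Bayes-Ball from K | ∅ reaches {E,H,P}.
S ∉ reach(K|∅) ⇒ K ⊥ S | ∅.

Yes — K ⊥ S | ∅.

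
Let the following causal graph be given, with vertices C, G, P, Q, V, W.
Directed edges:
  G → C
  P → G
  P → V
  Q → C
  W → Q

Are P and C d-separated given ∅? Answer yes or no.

No — P and C are d-connected given ∅.

Bayes-Ball from P | ∅ reaches {C,G,V}.
C ∈ reach(P|∅) ⇒ P ⊥̸ C | ∅.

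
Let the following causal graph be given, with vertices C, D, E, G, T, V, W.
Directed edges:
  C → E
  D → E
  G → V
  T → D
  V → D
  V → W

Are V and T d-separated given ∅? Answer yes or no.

Yes — V ⊥ T | ∅.

Bayes-Ball from V | ∅ reaches {D,E,G,W}.
T ∉ reach(V|∅) ⇒ V ⊥ T | ∅.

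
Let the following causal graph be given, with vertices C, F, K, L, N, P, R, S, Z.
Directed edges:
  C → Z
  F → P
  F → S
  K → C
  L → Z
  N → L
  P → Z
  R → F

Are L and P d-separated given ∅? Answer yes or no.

Yes — L ⊥ P | ∅.

Bayes-Ball from L | ∅ reaches {N,Z}.
P ∉ reach(L|∅) ⇒ L ⊥ P | ∅.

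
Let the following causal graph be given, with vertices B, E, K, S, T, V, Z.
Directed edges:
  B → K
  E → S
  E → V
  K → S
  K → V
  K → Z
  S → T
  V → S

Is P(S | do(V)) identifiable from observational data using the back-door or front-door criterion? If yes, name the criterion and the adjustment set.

P(S|do(V)): backdoor, adjust for {E, K}.

desc(V)\{V}={S,T}; candidates ⊆ {B,E,K,Z}.
size 0: {}; under {} V still reaches {B,E,K,S,T,Z} ∋ S.
size 1: {B}, {E}, {K} …(+1); under {B} V still reaches {E,K,S,T,Z} ∋ S.
{E,K}: V⊥S given {E,K} in G with V→· removed — back-door holds.
P(S|do(V)) = Σ_{E,K} P(S|V,E,K)·P(E,K).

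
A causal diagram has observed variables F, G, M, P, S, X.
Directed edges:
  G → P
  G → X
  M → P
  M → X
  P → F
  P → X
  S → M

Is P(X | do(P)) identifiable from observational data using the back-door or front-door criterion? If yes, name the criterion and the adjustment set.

desc(P)\{P}={F,X}; candidates ⊆ {G,M,S}.
size 0: {}; under {} P still reaches {G,M,S,X} ∋ X.
size 1: {G}, {M}, {S}; under {G} P still reaches {M,S,X} ∋ X.
{G,M}: P⊥X given {G,M} in G with P→· removed — back-door holds.
P(X|do(P)) = Σ_{G,M} P(X|P,G,M)·P(G,M).

P(X|do(P)): backdoor, adjust for {G, M}.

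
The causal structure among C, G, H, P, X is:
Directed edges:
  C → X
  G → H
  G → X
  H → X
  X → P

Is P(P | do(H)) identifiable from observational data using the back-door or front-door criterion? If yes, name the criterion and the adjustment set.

desc(H)\{H}={P,X}; candidates ⊆ {C,G}.
size 0: {}; under {} H still reaches {G,P,X} ∋ P.
{G}: H⊥P given {G} in G with H→· removed — back-door holds.
P(P|do(H)) = Σ_{G} P(P|H,G)·P(G).

P(P|do(H)): backdoor, adjust for {G}.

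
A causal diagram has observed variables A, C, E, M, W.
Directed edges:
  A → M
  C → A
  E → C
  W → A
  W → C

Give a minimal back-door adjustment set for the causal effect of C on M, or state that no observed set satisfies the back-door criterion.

desc(C)\{C}={A,M}; candidates ⊆ {E,W}.
size 0: {}; under {} C still reaches {A,E,M,W} ∋ M.
{W}: C⊥M given {W} in G with C→· removed — back-door holds.

C→M: minimal back-door set {W}.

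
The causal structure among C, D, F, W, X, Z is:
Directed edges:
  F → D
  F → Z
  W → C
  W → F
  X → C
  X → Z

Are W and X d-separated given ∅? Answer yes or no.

Bayes-Ball from W | ∅ reaches {C,D,F,Z}.
X ∉ reach(W|∅) ⇒ W ⊥ X | ∅.

Yes — W ⊥ X | ∅.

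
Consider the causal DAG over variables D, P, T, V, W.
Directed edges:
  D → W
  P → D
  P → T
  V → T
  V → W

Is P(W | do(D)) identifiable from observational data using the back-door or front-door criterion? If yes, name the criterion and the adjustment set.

P(W|do(D)): backdoor, adjust for ∅.

desc(D)\{D}={W}; candidates ⊆ {P,T,V}.
∅: D⊥W given ∅ in G with D→· removed — back-door holds.
P(W|do(D)) = P(W|D) — no adjustment needed.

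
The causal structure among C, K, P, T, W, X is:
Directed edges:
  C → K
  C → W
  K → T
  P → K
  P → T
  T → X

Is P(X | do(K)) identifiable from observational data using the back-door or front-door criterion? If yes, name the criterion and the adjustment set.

P(X|do(K)): backdoor, adjust for {P}.

desc(K)\{K}={T,X}; candidates ⊆ {C,P,W}.
size 0: {}; under {} K still reaches {C,P,T,W,X} ∋ X.
{P}: K⊥X given {P} in G with K→· removed — back-door holds.
P(X|do(K)) = Σ_{P} P(X|K,P)·P(P).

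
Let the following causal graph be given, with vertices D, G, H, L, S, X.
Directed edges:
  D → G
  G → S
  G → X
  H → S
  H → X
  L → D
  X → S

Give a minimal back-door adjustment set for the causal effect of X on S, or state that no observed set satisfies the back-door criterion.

desc(X)\{X}={S}; candidates ⊆ {D,G,H,L}.
size 0: {}; under {} X still reaches {D,G,H,L,S} ∋ S.
size 1: {D}, {G}, {H} …(+1); under {D} X still reaches {G,H,S} ∋ S.
{G,H}: X⊥S given {G,H} in G with X→· removed — back-door holds.

X→S: minimal back-door set {G, H}.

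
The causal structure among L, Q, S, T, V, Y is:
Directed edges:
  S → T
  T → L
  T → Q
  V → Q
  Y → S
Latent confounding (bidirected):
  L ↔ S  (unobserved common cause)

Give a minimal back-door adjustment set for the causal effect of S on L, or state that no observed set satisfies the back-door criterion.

S→L: no observed back-door set.

desc(S)\{S}={L,Q,T}; candidates ⊆ {V,Y}.
S↔L: latent back-door arc(s) into S.
size 0: {}; under {} S still reaches {L,Y} ∋ L.
size 1: {V}, {Y}; under {V} S still reaches {L,Y} ∋ L.
size 2: {V,Y}; under {V,Y} S still reaches {L} ∋ L.
S↔L cannot be blocked by any observed set — no back-door set.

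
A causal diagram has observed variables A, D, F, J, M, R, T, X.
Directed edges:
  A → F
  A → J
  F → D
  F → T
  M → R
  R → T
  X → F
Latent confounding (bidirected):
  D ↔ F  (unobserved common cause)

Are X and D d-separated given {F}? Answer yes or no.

No — X and D are d-connected given {F}.

Bayes-Ball from X | {F} reaches {A,D,J}.
D ∈ reach(X|{F}) ⇒ X ⊥̸ D | {F}.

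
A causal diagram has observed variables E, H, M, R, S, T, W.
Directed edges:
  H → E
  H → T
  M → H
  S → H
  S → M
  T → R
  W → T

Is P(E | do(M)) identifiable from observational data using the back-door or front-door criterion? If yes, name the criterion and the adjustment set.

desc(M)\{M}={E,H,R,T}; candidates ⊆ {S,W}.
size 0: {}; under {} M still reaches {E,H,R,S,T} ∋ E.
{S}: M⊥E given {S} in G with M→· removed — back-door holds.
P(E|do(M)) = Σ_{S} P(E|M,S)·P(S).

P(E|do(M)): backdoor, adjust for {S}.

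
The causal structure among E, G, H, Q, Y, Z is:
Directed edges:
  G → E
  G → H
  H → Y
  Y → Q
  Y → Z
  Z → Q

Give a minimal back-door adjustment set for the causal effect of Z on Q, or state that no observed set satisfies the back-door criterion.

Z→Q: minimal back-door set {Y}.

desc(Z)\{Z}={Q}; candidates ⊆ {E,G,H,Y}.
size 0: {}; under {} Z still reaches {E,G,H,Q,Y} ∋ Q.
{Y}: Z⊥Q given {Y} in G with Z→· removed — back-door holds.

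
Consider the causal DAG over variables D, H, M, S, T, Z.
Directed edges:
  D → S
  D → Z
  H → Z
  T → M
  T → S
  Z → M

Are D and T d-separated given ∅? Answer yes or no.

Bayes-Ball from D | ∅ reaches {M,S,Z}.
T ∉ reach(D|∅) ⇒ D ⊥ T | ∅.

Yes — D ⊥ T | ∅.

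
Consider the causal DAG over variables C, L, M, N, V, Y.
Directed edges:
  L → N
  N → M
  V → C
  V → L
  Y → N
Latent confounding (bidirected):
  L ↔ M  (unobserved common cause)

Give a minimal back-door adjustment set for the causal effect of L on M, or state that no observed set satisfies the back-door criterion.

L→M: no observed back-door set.

desc(L)\{L}={M,N}; candidates ⊆ {C,V,Y}.
L↔M: latent back-door arc(s) into L.
size 0: {}; under {} L still reaches {C,M,V} ∋ M.
size 1: {C}, {V}, {Y}; under {C} L still reaches {M,V} ∋ M.
size 2: {C,V}, {C,Y}, {V,Y}; under {C,V} L still reaches {M} ∋ M.
L↔M cannot be blocked by any observed set — no back-door set.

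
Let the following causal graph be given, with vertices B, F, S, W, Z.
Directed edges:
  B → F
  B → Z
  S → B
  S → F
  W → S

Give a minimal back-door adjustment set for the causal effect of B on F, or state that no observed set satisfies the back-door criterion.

B→F: minimal back-door set {S}.

desc(B)\{B}={F,Z}; candidates ⊆ {S,W}.
size 0: {}; under {} B still reaches {F,S,W} ∋ F.
{S}: B⊥F given {S} in G with B→· removed — back-door holds.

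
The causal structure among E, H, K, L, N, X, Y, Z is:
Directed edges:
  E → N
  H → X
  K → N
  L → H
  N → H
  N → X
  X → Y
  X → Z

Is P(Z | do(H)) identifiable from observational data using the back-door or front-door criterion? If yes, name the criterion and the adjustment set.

desc(H)\{H}={X,Y,Z}; candidates ⊆ {E,K,L,N}.
size 0: {}; under {} H still reaches {E,K,L,N,X,Y,Z} ∋ Z.
{N}: H⊥Z given {N} in G with H→· removed — back-door holds.
P(Z|do(H)) = Σ_{N} P(Z|H,N)·P(N).

P(Z|do(H)): backdoor, adjust for {N}.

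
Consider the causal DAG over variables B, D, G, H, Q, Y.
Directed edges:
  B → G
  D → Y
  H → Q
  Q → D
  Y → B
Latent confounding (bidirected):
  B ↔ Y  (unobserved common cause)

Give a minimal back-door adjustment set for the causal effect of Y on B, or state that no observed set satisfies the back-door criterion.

Y→B: no observed back-door set.

desc(Y)\{Y}={B,G}; candidates ⊆ {D,H,Q}.
Y↔B: latent back-door arc(s) into Y.
size 0: {}; under {} Y still reaches {B,D,G,H,Q} ∋ B.
size 1: {D}, {H}, {Q}; under {D} Y still reaches {B,G} ∋ B.
size 2: {D,H}, {D,Q}, {H,Q}; under {D,H} Y still reaches {B,G} ∋ B.
Y↔B cannot be blocked by any observed set — no back-door set.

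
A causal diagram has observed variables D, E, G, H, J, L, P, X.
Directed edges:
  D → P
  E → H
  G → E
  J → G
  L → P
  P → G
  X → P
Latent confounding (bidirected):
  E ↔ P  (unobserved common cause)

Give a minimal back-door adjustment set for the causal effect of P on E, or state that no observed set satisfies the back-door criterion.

desc(P)\{P}={E,G,H}; candidates ⊆ {D,J,L,X}.
P↔E: latent back-door arc(s) into P.
size 0: {}; under {} P still reaches {D,E,H,L,X} ∋ E.
size 1: {D}, {J}, {L} …(+1); under {D} P still reaches {E,H,L,X} ∋ E.
size 2: {D,J}, {D,L}, {D,X} …(+3); under {D,J} P still reaches {E,H,L,X} ∋ E.
P↔E cannot be blocked by any observed set — no back-door set.

P→E: no observed back-door set.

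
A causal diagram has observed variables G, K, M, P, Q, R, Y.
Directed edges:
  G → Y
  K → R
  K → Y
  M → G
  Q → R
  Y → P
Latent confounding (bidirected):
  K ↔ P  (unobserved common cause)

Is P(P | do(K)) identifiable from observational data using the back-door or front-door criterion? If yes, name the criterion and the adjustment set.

P(P|do(K)): frontdoor, adjust for {Y}.

desc(K)\{K}={P,R,Y}; candidates ⊆ {G,M,Q}.
K↔P: latent back-door arc(s) into K.
size 0: {}; under {} K still reaches {P} ∋ P.
size 1: {G}, {M}, {Q}; under {G} K still reaches {P} ∋ P.
size 2: {G,M}, {G,Q}, {M,Q}; under {G,M} K still reaches {P} ∋ P.
K↔P cannot be blocked by any observed set — no back-door set.
{Y}: (i) intercepts every directed K→P path; (ii) no back-door K→{Y}; (iii) {K} blocks every back-door {Y}→P. Front-door holds.
P(P|do(K)) = Σ_{Y} P(Y|K) Σ_{K'} P(P|Y,K')P(K').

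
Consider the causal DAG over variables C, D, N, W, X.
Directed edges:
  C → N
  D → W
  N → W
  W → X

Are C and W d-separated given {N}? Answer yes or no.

Yes — C ⊥ W | {N}.

Bayes-Ball from C | {N} reaches ∅.
W ∉ reach(C|{N}) ⇒ C ⊥ W | {N}.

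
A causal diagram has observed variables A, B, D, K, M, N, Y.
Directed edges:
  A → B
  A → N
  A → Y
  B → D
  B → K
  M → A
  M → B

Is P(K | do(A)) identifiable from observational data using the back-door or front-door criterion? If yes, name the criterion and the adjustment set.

P(K|do(A)): backdoor, adjust for {M}.

desc(A)\{A}={B,D,K,N,Y}; candidates ⊆ {M}.
size 0: {}; under {} A still reaches {B,D,K,M} ∋ K.
{M}: A⊥K given {M} in G with A→· removed — back-door holds.
P(K|do(A)) = Σ_{M} P(K|A,M)·P(M).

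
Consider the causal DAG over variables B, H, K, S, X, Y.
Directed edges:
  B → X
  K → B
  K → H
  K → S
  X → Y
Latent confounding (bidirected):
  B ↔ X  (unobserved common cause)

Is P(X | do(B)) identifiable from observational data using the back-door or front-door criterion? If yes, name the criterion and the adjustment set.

desc(B)\{B}={X,Y}; candidates ⊆ {H,K,S}.
B↔X: latent back-door arc(s) into B.
size 0: {}; under {} B still reaches {H,K,S,X,Y} ∋ X.
size 1: {H}, {K}, {S}; under {H} B still reaches {K,S,X,Y} ∋ X.
size 2: {H,K}, {H,S}, {K,S}; under {H,K} B still reaches {X,Y} ∋ X.
B↔X cannot be blocked by any observed set — no back-door set.
No mediator lies on a directed B→…→X path.
Neither criterion identifies P(X|do(B)) in this graph.

P(X|do(B)): not identifiable (no BD/FD set).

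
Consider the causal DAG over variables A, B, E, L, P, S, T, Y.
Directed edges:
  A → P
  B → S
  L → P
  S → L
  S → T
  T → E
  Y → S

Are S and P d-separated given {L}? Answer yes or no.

Bayes-Ball from S | {L} reaches {B,E,T,Y}.
P ∉ reach(S|{L}) ⇒ S ⊥ P | {L}.

Yes — S ⊥ P | {L}.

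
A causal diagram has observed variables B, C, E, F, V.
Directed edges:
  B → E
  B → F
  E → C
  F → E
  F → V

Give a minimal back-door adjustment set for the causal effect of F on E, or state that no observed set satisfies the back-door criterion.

F→E: minimal back-door set {B}.

desc(F)\{F}={C,E,V}; candidates ⊆ {B}.
size 0: {}; under {} F still reaches {B,C,E} ∋ E.
{B}: F⊥E given {B} in G with F→· removed — back-door holds.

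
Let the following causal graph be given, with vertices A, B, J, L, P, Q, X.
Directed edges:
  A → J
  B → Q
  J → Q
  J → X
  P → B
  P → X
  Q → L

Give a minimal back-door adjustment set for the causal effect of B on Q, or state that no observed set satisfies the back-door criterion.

B→Q: minimal back-door set ∅.

desc(B)\{B}={L,Q}; candidates ⊆ {A,J,P,X}.
∅: B⊥Q given ∅ in G with B→· removed — back-door holds.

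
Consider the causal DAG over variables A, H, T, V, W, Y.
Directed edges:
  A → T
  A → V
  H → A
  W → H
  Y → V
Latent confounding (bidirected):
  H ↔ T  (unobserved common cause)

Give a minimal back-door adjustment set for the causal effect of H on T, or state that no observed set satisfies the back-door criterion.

desc(H)\{H}={A,T,V}; candidates ⊆ {W,Y}.
H↔T: latent back-door arc(s) into H.
size 0: {}; under {} H still reaches {T,W} ∋ T.
size 1: {W}, {Y}; under {W} H still reaches {T} ∋ T.
size 2: {W,Y}; under {W,Y} H still reaches {T} ∋ T.
H↔T cannot be blocked by any observed set — no back-door set.

H→T: no observed back-door set.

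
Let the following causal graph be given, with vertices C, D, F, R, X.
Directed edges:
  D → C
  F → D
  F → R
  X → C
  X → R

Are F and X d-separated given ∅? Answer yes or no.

Bayes-Ball from F | ∅ reaches {C,D,R}.
X ∉ reach(F|∅) ⇒ F ⊥ X | ∅.

Yes — F ⊥ X | ∅.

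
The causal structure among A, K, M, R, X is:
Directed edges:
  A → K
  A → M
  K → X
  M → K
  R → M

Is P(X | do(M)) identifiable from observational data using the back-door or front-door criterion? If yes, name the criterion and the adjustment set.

P(X|do(M)): backdoor, adjust for {A}.

desc(M)\{M}={K,X}; candidates ⊆ {A,R}.
size 0: {}; under {} M still reaches {A,K,R,X} ∋ X.
{A}: M⊥X given {A} in G with M→· removed — back-door holds.
P(X|do(M)) = Σ_{A} P(X|M,A)·P(A).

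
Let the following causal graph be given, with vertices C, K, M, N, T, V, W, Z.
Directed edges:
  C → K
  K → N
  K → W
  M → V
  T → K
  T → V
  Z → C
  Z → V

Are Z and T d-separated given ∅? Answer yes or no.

Bayes-Ball from Z | ∅ reaches {C,K,N,V,W}.
T ∉ reach(Z|∅) ⇒ Z ⊥ T | ∅.

Yes — Z ⊥ T | ∅.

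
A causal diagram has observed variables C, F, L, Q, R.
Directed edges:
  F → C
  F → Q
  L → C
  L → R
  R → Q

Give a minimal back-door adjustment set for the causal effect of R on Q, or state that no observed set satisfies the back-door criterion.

R→Q: minimal back-door set ∅.

desc(R)\{R}={Q}; candidates ⊆ {C,F,L}.
∅: R⊥Q given ∅ in G with R→· removed — back-door holds.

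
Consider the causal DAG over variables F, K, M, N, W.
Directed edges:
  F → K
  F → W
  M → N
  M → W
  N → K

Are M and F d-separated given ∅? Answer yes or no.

Yes — M ⊥ F | ∅.

Bayes-Ball from M | ∅ reaches {K,N,W}.
F ∉ reach(M|∅) ⇒ M ⊥ F | ∅.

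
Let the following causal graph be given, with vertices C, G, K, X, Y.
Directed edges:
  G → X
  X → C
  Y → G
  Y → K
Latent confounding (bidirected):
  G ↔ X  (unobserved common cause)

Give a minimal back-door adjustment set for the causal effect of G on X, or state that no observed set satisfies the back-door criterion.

G→X: no observed back-door set.

desc(G)\{G}={C,X}; candidates ⊆ {K,Y}.
G↔X: latent back-door arc(s) into G.
size 0: {}; under {} G still reaches {C,K,X,Y} ∋ X.
size 1: {K}, {Y}; under {K} G still reaches {C,X,Y} ∋ X.
size 2: {K,Y}; under {K,Y} G still reaches {C,X} ∋ X.
G↔X cannot be blocked by any observed set — no back-door set.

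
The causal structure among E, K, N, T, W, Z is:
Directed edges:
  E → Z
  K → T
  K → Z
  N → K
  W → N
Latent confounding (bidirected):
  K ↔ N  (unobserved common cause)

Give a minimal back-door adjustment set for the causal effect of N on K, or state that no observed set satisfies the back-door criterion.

desc(N)\{N}={K,T,Z}; candidates ⊆ {E,W}.
N↔K: latent back-door arc(s) into N.
size 0: {}; under {} N still reaches {K,T,W,Z} ∋ K.
size 1: {E}, {W}; under {E} N still reaches {K,T,W,Z} ∋ K.
size 2: {E,W}; under {E,W} N still reaches {K,T,Z} ∋ K.
N↔K cannot be blocked by any observed set — no back-door set.

N→K: no observed back-door set.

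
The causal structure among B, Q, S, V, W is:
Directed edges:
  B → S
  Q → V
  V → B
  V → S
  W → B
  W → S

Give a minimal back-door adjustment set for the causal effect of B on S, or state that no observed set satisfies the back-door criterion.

B→S: minimal back-door set {V, W}.

desc(B)\{B}={S}; candidates ⊆ {Q,V,W}.
size 0: {}; under {} B still reaches {Q,S,V,W} ∋ S.
size 1: {Q}, {V}, {W}; under {Q} B still reaches {S,V,W} ∋ S.
{V,W}: B⊥S given {V,W} in G with B→· removed — back-door holds.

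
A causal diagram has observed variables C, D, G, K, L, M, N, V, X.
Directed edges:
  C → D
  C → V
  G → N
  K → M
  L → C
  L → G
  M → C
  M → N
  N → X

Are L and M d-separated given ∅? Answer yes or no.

Bayes-Ball from L | ∅ reaches {C,D,G,N,V,X}.
M ∉ reach(L|∅) ⇒ L ⊥ M | ∅.

Yes — L ⊥ M | ∅.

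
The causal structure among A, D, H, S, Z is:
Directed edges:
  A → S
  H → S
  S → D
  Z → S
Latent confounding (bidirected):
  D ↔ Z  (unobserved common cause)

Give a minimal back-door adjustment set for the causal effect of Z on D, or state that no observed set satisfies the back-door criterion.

desc(Z)\{Z}={D,S}; candidates ⊆ {A,H}.
Z↔D: latent back-door arc(s) into Z.
size 0: {}; under {} Z still reaches {D} ∋ D.
size 1: {A}, {H}; under {A} Z still reaches {D} ∋ D.
size 2: {A,H}; under {A,H} Z still reaches {D} ∋ D.
Z↔D cannot be blocked by any observed set — no back-door set.

Z→D: no observed back-door set.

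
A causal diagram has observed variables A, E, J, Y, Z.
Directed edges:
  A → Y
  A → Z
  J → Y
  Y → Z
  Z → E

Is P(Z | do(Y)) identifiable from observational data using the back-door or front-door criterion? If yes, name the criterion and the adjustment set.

P(Z|do(Y)): backdoor, adjust for {A}.

desc(Y)\{Y}={E,Z}; candidates ⊆ {A,J}.
size 0: {}; under {} Y still reaches {A,E,J,Z} ∋ Z.
{A}: Y⊥Z given {A} in G with Y→· removed — back-door holds.
P(Z|do(Y)) = Σ_{A} P(Z|Y,A)·P(A).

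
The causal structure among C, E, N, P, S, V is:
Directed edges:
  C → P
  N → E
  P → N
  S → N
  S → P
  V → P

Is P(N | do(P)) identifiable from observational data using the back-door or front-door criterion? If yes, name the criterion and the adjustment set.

P(N|do(P)): backdoor, adjust for {S}.

desc(P)\{P}={E,N}; candidates ⊆ {C,S,V}.
size 0: {}; under {} P still reaches {C,E,N,S,V} ∋ N.
{S}: P⊥N given {S} in G with P→· removed — back-door holds.
P(N|do(P)) = Σ_{S} P(N|P,S)·P(S).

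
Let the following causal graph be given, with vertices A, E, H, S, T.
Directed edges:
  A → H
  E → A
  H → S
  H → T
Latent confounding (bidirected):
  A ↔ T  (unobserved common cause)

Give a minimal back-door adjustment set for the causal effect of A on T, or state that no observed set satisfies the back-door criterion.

A→T: no observed back-door set.

desc(A)\{A}={H,S,T}; candidates ⊆ {E}.
A↔T: latent back-door arc(s) into A.
size 0: {}; under {} A still reaches {E,T} ∋ T.
size 1: {E}; under {E} A still reaches {T} ∋ T.
A↔T cannot be blocked by any observed set — no back-door set.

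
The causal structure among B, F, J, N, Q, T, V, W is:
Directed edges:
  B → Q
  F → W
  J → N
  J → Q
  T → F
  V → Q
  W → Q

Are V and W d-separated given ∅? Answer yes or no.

Bayes-Ball from V | ∅ reaches {Q}.
W ∉ reach(V|∅) ⇒ V ⊥ W | ∅.

Yes — V ⊥ W | ∅.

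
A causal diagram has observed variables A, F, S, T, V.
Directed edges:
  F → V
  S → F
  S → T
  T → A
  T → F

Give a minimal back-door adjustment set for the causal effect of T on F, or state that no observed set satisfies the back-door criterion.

desc(T)\{T}={A,F,V}; candidates ⊆ {S}.
size 0: {}; under {} T still reaches {F,S,V} ∋ F.
{S}: T⊥F given {S} in G with T→· removed — back-door holds.

T→F: minimal back-door set {S}.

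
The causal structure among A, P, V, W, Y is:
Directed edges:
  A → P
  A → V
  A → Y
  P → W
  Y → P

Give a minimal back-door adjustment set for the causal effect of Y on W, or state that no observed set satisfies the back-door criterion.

Y→W: minimal back-door set {A}.

desc(Y)\{Y}={P,W}; candidates ⊆ {A,V}.
size 0: {}; under {} Y still reaches {A,P,V,W} ∋ W.
{A}: Y⊥W given {A} in G with Y→· removed — back-door holds.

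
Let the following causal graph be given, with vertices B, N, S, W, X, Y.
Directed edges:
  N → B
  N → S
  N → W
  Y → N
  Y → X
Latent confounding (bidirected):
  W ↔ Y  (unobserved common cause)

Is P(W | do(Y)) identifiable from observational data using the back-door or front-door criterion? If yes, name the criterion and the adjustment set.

desc(Y)\{Y}={B,N,S,W,X}; candidates ⊆ {—}.
Y↔W: latent back-door arc(s) into Y.
size 0: {}; under {} Y still reaches {W} ∋ W.
Y↔W cannot be blocked by any observed set — no back-door set.
{N}: (i) intercepts every directed Y→W path; (ii) no back-door Y→{N}; (iii) {Y} blocks every back-door {N}→W. Front-door holds.
P(W|do(Y)) = Σ_{N} P(N|Y) Σ_{Y'} P(W|N,Y')P(Y').

P(W|do(Y)): frontdoor, adjust for {N}.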